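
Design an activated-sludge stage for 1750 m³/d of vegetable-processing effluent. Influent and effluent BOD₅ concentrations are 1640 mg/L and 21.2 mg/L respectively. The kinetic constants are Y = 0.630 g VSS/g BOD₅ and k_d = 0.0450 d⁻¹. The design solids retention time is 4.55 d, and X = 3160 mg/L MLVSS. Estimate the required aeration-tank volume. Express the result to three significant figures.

Rearranging the biomass balance for a CMAS with decay, V = Y·Q·ΔS·θ_c / [X·(1+k_d θ_c)] = 0.630 × 1750 × (1640 − 21.2) × 4.55 / [3160 × (1 + 0.0450 × 4.55)] = 8.12×10^6 / 3807 = 2133 m³.

V ≈ 2130 m³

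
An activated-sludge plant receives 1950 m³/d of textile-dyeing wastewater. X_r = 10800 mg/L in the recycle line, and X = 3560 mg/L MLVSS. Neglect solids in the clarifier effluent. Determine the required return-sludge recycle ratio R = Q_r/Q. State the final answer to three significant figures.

R ≈ 0.492

Solids balance on the clarifier gives (1+R)X = R·X_r, so R = X/(X_r − X) = 3560 / (10800 − 3560) = 0.4917.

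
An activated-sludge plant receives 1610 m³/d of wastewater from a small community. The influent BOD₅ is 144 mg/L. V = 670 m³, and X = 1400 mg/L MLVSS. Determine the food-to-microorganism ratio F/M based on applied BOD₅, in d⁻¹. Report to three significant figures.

Food-to-microorganism ratio F/M = Q S₀ / (V X) = 1610 × 144 / (670.0 × 1400) = 0.2472 d⁻¹.

F/M ≈ 0.247 d⁻¹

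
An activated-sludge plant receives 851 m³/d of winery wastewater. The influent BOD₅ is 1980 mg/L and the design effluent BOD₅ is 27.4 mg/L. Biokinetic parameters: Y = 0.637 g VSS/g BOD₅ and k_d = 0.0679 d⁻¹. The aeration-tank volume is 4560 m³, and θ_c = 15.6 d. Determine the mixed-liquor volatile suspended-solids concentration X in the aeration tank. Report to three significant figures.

Solving the biomass balance for X: X = Y Q (S₀−S) θ_c / [V (1+k_d θ_c)] = 0.637 × 851 × (1980 − 27.4) × 15.6 / [4560 × (1 + 0.0679 × 15.6)] = 1758 mg/L.

X ≈ 1760 mg/L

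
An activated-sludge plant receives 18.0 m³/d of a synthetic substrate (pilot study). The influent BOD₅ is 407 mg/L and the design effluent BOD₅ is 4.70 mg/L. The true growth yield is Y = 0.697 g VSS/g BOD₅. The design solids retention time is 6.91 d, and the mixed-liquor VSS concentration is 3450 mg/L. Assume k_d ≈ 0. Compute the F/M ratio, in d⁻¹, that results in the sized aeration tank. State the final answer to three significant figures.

F/M ≈ 0.210 d⁻¹

With k_d = 0 the design equation reduces to V = Y Q (S₀−S) θ_c / X = 0.697 × 18.0 × (407 − 4.70) × 6.91 / 3450 = 10.11 m³.
F/M = Q·S₀ / (V·X) = 18.0 × 407 / (10.11 × 3450) = 0.2101 g BOD₅·(g VSS·d)⁻¹.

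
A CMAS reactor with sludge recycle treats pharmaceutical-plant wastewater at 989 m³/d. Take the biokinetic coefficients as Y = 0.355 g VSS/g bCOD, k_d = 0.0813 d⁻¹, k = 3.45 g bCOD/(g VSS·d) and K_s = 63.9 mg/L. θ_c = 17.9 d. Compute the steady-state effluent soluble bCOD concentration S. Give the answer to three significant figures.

S ≈ 8.06 mg/L

For a completely mixed reactor with recycle the Lawrence–McCarty relation gives S = K_s·(1 + k_d·θ_c) / [θ_c·(Y·k − k_d) − 1] = 63.9 × (1 + 0.0813 × 17.9) / [17.9 × (0.355 × 3.45 − 0.0813) − 1] = 156.9 / 19.47 = 8.059 mg/L.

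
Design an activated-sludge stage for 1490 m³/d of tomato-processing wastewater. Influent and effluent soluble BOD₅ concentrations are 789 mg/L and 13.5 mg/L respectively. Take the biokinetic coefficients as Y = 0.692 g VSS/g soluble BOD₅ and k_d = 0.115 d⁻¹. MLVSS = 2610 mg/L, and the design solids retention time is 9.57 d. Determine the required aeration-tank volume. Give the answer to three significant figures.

From the SRT design equation V = Y Q (S₀−S) θ_c / [X (1 + k_d θ_c)] = 0.692 × 1490 × (789 − 13.5) × 9.57 / [2610 × (1 + 0.115 × 9.57)] = 7.65×10^6 / 5482 = 1396 m³.

V ≈ 1400 m³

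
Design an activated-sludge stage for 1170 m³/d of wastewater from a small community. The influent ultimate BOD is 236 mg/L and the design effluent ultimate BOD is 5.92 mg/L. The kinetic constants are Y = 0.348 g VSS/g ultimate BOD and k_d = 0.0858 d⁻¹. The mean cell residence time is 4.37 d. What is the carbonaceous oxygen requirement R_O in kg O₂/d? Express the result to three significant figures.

R_O ≈ 172 kg O₂/d

Correct the yield for decay: Y_obs = Y/(1 + k_d θ_c) = 0.348 / (1 + 0.0858 × 4.37) = 0.348 / 1.375 = 0.2531.
Mass of ultimate BOD removed per day: Q(S₀ − S) = 1170 × 230.1 g/m³ = 269.2 kg/d.
Biomass synthesised: P_X = Y_obs × 269.2 = 68.13 kg VSS/d.
Carbonaceous O₂ demand = substrate oxidised − cell-mass equivalent = 269.2 − 1.42 × 68.13 = 172.4 kg O₂/d.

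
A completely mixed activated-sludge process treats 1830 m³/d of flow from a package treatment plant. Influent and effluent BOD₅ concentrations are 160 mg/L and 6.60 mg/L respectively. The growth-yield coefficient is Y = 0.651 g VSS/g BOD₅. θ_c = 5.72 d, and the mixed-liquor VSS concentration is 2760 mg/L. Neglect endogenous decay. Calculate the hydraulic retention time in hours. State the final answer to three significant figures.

τ ≈ 4.97 h

With k_d = 0 the design equation reduces to V = Y Q (S₀−S) θ_c / X = 0.651 × 1830 × (160 − 6.60) × 5.72 / 2760 = 378.7 m³.
τ = V/Q = 378.7/1830 = 0.2070 d, or 4.967 h.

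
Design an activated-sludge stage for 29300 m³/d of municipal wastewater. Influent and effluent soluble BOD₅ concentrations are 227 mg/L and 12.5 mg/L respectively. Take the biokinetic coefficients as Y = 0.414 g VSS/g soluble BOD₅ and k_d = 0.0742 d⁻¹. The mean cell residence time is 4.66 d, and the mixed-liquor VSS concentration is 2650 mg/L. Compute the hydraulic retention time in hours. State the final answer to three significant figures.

τ ≈ 2.78 h

Steady-state biomass mass balance: V·X·(1 + k_d·θ_c) = Y·Q·(S₀ − S)·θ_c, so V = 0.414 × 29300 × (227 − 12.5) × 4.66 / [2650 × (1 + 0.0742 × 4.66)] = 1.21×10^7 / 3566 = 3400 m³.
HRT = V/Q = 3400 m³ / 29300 m³·d⁻¹ = 0.1160 d × 24 = 2.785 h.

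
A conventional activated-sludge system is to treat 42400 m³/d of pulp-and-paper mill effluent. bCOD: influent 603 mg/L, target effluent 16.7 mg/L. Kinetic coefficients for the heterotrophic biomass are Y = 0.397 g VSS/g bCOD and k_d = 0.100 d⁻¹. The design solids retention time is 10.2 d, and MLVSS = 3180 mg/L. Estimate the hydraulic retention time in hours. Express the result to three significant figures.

Rearranging the biomass balance for a CMAS with decay, V = Y·Q·ΔS·θ_c / [X·(1+k_d θ_c)] = 0.397 × 42400 × (603 − 16.7) × 10.2 / [3180 × (1 + 0.100 × 10.2)] = 1.01×10^8 / 6424 = 15671 m³.
HRT = V/Q = 15671 m³ / 42400 m³·d⁻¹ = 0.3696 d × 24 = 8.870 h.

τ ≈ 8.87 h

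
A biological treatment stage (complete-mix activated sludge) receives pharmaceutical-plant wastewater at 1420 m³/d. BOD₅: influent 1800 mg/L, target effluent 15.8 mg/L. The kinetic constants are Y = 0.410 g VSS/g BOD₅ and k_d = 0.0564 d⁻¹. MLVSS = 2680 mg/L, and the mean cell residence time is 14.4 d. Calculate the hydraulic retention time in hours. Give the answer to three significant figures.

τ ≈ 52.1 h

Steady-state biomass mass balance: V·X·(1 + k_d·θ_c) = Y·Q·(S₀ − S)·θ_c, so V = 0.410 × 1420 × (1800 − 15.8) × 14.4 / [2680 × (1 + 0.0564 × 14.4)] = 1.5×10^7 / 4857 = 3080 m³.
τ = V/Q = 3080/1420 = 2.169 d, or 52.06 h.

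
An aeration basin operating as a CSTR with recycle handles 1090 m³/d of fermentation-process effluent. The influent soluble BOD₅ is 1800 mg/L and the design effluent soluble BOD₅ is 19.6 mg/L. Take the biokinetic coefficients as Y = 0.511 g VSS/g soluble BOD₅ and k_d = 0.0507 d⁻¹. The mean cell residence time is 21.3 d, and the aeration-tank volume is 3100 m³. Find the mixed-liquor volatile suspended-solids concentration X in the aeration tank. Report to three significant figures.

Solving the biomass balance for X: X = Y Q (S₀−S) θ_c / [V (1+k_d θ_c)] = 0.511 × 1090 × (1800 − 19.6) × 21.3 / [3100 × (1 + 0.0507 × 21.3)] = 3276 mg/L.

X ≈ 3280 mg/L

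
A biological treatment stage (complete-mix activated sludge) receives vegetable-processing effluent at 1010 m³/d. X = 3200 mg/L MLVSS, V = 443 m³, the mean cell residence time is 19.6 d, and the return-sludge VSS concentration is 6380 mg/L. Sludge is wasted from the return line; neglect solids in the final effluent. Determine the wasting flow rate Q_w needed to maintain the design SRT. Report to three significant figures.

Q_w ≈ 11.3 m³/d

Q_w = (V·X)/(θ_c X_r) = 443.0 × 3200 / (19.6 × 6380) = 11.34 m³/d.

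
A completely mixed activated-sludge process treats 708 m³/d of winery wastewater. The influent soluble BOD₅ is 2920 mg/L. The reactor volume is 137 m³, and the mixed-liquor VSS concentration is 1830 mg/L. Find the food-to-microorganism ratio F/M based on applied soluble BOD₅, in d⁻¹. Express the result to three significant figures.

F/M = Q·S₀ / (V·X) = 708 × 2920 / (137.0 × 1830) = 8.246 g soluble BOD₅·(g VSS·d)⁻¹.

F/M ≈ 8.25 d⁻¹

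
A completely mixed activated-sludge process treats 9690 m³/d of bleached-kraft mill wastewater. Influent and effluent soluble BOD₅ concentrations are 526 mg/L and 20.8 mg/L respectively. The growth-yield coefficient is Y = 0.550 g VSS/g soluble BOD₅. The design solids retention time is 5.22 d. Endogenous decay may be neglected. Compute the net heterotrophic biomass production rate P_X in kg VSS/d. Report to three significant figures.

P_X ≈ 2690 kg VSS/d

Since k_d ≈ 0, Y_obs = Y = 0.550 g VSS/g soluble BOD₅.
Substrate removed = Q·(S₀ − S) = 9690 m³/d × (526 − 20.8) g/m³ = 4.9×10^6 g/d = 4895 kg/d.
So the net sludge growth is P_X = 0.5500 × 4895 = 2692 kg VSS/d.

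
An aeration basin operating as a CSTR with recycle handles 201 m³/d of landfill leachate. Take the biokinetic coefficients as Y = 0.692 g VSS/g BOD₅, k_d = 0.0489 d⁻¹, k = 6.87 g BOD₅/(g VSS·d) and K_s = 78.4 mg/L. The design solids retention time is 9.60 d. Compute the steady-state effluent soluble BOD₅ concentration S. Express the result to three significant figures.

From the Monod/SRT balance for a CMAS, S = K_s·(1+k_d θ_c)/[θ_c·(Y k − k_d) − 1] = 78.4 × (1 + 0.0489 × 9.60) / [9.60 × (0.692 × 6.87 − 0.0489) − 1] = 115.2 / 44.17 = 2.608 mg/L.

S ≈ 2.61 mg/L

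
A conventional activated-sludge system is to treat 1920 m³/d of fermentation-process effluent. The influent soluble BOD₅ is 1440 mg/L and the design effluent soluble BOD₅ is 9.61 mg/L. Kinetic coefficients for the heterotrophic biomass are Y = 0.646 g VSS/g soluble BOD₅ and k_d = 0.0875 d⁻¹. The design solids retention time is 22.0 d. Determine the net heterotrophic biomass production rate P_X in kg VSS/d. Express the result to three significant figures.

P_X ≈ 607 kg VSS/d

The observed yield is Y_obs = Y/(1 + k_d·θ_c) = 0.646 / (1 + 0.0875 × 22.0) = 0.646 / 2.925 = 0.2209 g VSS per g soluble BOD₅ removed.
Substrate removed = Q·(S₀ − S) = 1920 m³/d × (1440 − 9.61) g/m³ = 2.75×10^6 g/d = 2746 kg/d.
So the net sludge growth is P_X = 0.2209 × 2746 = 606.5 kg VSS/d.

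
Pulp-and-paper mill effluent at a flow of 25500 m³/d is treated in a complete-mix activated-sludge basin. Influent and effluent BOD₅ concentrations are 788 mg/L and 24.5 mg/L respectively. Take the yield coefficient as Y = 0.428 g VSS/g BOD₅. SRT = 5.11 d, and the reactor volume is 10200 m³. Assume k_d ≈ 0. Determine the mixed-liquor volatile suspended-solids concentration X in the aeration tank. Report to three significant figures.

Without decay, X = Y Q (S₀−S) θ_c / V = 0.428 × 25500 × (788 − 24.5) × 5.11 / 10200 = 4175 mg/L.

X ≈ 4170 mg/L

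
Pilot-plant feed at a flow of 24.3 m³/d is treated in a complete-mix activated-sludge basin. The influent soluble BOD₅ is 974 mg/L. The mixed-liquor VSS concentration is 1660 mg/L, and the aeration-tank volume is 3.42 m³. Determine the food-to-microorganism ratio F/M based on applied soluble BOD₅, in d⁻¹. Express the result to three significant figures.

F/M = applied load / biomass = Q·S₀/(V·X) = 24.3 × 974 / (3.420 × 1660) = 4.169 d⁻¹.

F/M ≈ 4.17 d⁻¹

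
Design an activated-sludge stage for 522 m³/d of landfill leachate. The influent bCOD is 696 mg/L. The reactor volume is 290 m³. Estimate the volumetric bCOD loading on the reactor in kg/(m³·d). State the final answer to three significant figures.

Applied bCOD load per unit volume = Q·S₀/V = (522 × 696/1000)/290.0 = 1.253 kg bCOD·m⁻³·d⁻¹.

L_v ≈ 1.25 kg bCOD/(m³·d)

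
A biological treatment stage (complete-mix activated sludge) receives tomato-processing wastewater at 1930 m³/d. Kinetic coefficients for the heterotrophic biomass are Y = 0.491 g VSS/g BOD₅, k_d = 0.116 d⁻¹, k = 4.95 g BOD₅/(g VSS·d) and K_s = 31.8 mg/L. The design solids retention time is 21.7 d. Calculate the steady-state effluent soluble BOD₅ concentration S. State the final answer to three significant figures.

S ≈ 2.27 mg/L

For a completely mixed reactor with recycle the Lawrence–McCarty relation gives S = K_s·(1 + k_d·θ_c) / [θ_c·(Y·k − k_d) − 1] = 31.8 × (1 + 0.116 × 21.7) / [21.7 × (0.491 × 4.95 − 0.116) − 1] = 111.8 / 49.22 = 2.272 mg/L.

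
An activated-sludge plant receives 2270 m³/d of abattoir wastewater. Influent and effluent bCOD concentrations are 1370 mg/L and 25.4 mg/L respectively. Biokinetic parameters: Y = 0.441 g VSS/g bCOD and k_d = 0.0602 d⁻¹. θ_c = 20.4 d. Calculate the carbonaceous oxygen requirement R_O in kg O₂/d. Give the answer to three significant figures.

R_O ≈ 2190 kg O₂/d

Observed yield with endogenous decay: Y_obs = Y / (1 + k_d·θ_c) = 0.441 / (1 + 0.0602 × 20.4) = 0.441 / 2.228 = 0.1979 g VSS/g bCOD.
ΔS = 1370 − 25.4 = 1345 mg/L, so the substrate removal rate is 2270 × 1345/1000 = 3052 kg bCOD/d.
Net sludge production P_X = 0.1979 × 3052 = 604.1 kg VSS/d.
R_O = Q·(S₀ − S) − 1.42·P_X = 3052 − 1.42 × 604.1 = 2194 kg O₂/d.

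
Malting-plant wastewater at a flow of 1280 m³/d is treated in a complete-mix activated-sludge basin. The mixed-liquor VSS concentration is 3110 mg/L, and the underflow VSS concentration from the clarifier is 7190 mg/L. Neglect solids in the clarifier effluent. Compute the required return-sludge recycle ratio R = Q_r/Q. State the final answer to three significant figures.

Mass balance around the secondary clarifier (neglecting effluent solids): R = X / (X_r − X) = 3110 / (7190 − 3110) = 0.7623.

R ≈ 0.762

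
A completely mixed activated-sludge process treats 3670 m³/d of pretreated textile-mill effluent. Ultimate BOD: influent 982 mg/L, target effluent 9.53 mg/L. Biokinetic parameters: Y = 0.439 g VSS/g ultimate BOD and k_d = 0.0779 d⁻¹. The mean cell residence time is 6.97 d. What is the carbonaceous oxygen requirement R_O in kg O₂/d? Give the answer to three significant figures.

R_O ≈ 2130 kg O₂/d

Y_obs = Y / (1 + k_d θ_c) = 0.439 / (1 + 0.0779 × 6.97) = 0.439 / 1.543 = 0.2845.
Substrate removed = Q·(S₀ − S) = 3670 m³/d × (982 − 9.53) g/m³ = 3.57×10^6 g/d = 3569 kg/d.
Biomass synthesised: P_X = Y_obs × 3569 = 1015 kg VSS/d.
Carbonaceous O₂ demand = substrate oxidised − cell-mass equivalent = 3569 − 1.42 × 1015 = 2127 kg O₂/d.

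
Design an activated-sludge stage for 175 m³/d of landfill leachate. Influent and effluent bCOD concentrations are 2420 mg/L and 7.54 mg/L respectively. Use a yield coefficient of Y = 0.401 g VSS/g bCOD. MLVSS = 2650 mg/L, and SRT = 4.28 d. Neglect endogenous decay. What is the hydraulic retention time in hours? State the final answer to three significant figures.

τ ≈ 37.5 h

Biomass mass balance (decay neglected): V·X = Y·Q·(S₀ − S)·θ_c, so V = 0.401 × 175 × (2420 − 7.54) × 4.28 / 2650 = 273.4 m³.
HRT = V/Q = 273.4 m³ / 175 m³·d⁻¹ = 1.562 d × 24 = 37.50 h.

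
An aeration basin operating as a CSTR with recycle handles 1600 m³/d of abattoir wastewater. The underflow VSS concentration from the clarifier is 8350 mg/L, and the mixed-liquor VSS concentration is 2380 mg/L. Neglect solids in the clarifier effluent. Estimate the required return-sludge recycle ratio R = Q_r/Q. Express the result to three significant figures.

Mass balance around the secondary clarifier (neglecting effluent solids): R = X / (X_r − X) = 2380 / (8350 − 2380) = 0.3987.

R ≈ 0.399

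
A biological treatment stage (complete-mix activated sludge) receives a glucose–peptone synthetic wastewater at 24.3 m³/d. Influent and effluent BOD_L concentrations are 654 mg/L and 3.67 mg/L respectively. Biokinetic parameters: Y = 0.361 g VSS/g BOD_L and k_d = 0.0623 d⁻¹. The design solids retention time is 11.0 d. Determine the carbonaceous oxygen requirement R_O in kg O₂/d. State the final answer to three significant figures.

The observed yield is Y_obs = Y/(1 + k_d·θ_c) = 0.361 / (1 + 0.0623 × 11.0) = 0.361 / 1.685 = 0.2142 g VSS per g BOD_L removed.
ΔS = 654 − 3.67 = 650.3 mg/L, so the substrate removal rate is 24.3 × 650.3/1000 = 15.80 kg BOD_L/d.
Biomass synthesised: P_X = Y_obs × 15.80 = 3.385 kg VSS/d.
R_O = Q·ΔS − 1.42 P_X = 15.80 − 4.807 = 11.00 kg O₂/d.

R_O ≈ 11.0 kg O₂/d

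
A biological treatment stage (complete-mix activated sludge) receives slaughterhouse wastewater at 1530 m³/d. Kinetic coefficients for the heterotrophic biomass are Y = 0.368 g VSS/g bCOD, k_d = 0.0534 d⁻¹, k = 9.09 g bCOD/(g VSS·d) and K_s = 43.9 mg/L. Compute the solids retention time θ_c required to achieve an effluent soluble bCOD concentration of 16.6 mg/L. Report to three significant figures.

From 1/θ_c = Y·k·S/(K_s + S) − k_d: Y·k·S/(K_s+S) = 0.368 × 9.09 × 16.6 / (43.9 + 16.6) = 0.9178 d⁻¹.
1/θ_c = 0.9178 − 0.0534 = 0.8644 d⁻¹, so θ_c = 1.157 d.

θ_c ≈ 1.16 d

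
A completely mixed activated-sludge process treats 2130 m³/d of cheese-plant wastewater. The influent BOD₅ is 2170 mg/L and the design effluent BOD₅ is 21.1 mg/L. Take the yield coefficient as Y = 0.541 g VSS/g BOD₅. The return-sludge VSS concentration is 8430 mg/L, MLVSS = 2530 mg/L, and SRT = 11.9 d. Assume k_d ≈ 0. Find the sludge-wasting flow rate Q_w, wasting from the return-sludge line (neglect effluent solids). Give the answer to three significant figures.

Biomass mass balance (decay neglected): V·X = Y·Q·(S₀ − S)·θ_c, so V = 0.541 × 2130 × (2170 − 21.1) × 11.9 / 2530 = 11647 m³.
Q_w = (V·X)/(θ_c X_r) = 11647 × 2530 / (11.9 × 8430) = 293.7 m³/d.

Q_w ≈ 294 m³/d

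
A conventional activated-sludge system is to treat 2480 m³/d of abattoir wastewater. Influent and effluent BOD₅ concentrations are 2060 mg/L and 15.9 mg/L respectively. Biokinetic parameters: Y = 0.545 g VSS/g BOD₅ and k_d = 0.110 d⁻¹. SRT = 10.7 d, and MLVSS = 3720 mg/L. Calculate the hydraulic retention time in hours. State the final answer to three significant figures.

τ ≈ 35.3 h

Steady-state biomass mass balance: V·X·(1 + k_d·θ_c) = Y·Q·(S₀ − S)·θ_c, so V = 0.545 × 2480 × (2060 − 15.9) × 10.7 / [3720 × (1 + 0.110 × 10.7)] = 2.96×10^7 / 8098 = 3650 m³.
Hydraulic retention time τ = V/Q = 3650 / 2480 = 1.472 d = 35.33 h.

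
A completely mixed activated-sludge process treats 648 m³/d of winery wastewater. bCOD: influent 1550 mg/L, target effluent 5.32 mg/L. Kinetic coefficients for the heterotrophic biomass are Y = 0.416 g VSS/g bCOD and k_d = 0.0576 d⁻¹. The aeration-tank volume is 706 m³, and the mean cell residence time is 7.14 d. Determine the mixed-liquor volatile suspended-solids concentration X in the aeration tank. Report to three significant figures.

Solving the biomass balance for X: X = Y Q (S₀−S) θ_c / [V (1+k_d θ_c)] = 0.416 × 648 × (1550 − 5.32) × 7.14 / [706 × (1 + 0.0576 × 7.14)] = 2984 mg/L.

X ≈ 2980 mg/L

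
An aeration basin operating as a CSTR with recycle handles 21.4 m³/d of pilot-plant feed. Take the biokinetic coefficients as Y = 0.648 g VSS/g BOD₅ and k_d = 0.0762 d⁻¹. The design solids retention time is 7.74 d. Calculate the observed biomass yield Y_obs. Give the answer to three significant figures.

Y_obs ≈ 0.408 g VSS/g BOD₅

Y_obs = Y / (1 + k_d θ_c) = 0.648 / (1 + 0.0762 × 7.74) = 0.648 / 1.590 = 0.4076.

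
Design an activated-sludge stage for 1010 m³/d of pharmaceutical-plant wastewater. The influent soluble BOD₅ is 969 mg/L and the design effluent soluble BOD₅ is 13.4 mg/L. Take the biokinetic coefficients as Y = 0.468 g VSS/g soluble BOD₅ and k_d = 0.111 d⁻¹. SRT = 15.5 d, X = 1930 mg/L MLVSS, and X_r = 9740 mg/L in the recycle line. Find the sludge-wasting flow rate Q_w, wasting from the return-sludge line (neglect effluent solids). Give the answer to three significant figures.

Q_w ≈ 17.0 m³/d

Rearranging the biomass balance for a CMAS with decay, V = Y·Q·ΔS·θ_c / [X·(1+k_d θ_c)] = 0.468 × 1010 × (969 − 13.4) × 15.5 / [1930 × (1 + 0.111 × 15.5)] = 7×10^6 / 5251 = 1333 m³.
Wasting from the return line (neglecting effluent solids): Q_w = V·X / (θ_c·X_r) = 1333 × 1930 / (15.5 × 9740) = 17.05 m³/d.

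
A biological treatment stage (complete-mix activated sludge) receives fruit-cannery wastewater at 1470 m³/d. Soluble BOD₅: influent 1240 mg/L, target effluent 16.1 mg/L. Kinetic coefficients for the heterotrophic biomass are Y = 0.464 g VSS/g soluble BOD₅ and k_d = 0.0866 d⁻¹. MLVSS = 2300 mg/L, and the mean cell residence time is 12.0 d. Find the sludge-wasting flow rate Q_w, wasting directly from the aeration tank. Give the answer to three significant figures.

Rearranging the biomass balance for a CMAS with decay, V = Y·Q·ΔS·θ_c / [X·(1+k_d θ_c)] = 0.464 × 1470 × (1240 − 16.1) × 12.0 / [2300 × (1 + 0.0866 × 12.0)] = 1×10^7 / 4690 = 2136 m³.
For wasting at MLVSS concentration, Q_w = V/θ_c = 2136/12.0 = 178.0 m³/d.

Q_w ≈ 178 m³/d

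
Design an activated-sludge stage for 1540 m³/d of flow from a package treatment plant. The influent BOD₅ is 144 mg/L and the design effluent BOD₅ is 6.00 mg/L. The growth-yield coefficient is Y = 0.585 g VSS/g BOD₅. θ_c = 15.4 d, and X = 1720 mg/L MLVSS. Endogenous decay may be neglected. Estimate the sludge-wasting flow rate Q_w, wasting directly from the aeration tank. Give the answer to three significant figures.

Q_w ≈ 72.3 m³/d

Biomass mass balance (decay neglected): V·X = Y·Q·(S₀ − S)·θ_c, so V = 0.585 × 1540 × (144 − 6.00) × 15.4 / 1720 = 1113 m³.
For wasting at MLVSS concentration, Q_w = V/θ_c = 1113/15.4 = 72.28 m³/d.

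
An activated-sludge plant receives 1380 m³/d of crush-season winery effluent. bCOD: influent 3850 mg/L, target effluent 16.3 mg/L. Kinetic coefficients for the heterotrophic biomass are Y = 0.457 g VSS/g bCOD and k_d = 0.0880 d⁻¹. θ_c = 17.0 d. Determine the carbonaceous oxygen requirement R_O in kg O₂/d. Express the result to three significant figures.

R_O ≈ 3920 kg O₂/d

Observed yield with endogenous decay: Y_obs = Y / (1 + k_d·θ_c) = 0.457 / (1 + 0.0880 × 17.0) = 0.457 / 2.496 = 0.1831 g VSS/g bCOD.
Substrate removed = Q·(S₀ − S) = 1380 m³/d × (3850 − 16.3) g/m³ = 5.29×10^6 g/d = 5291 kg/d.
Net sludge production P_X = 0.1831 × 5291 = 968.7 kg VSS/d.
R_O = Q·ΔS − 1.42 P_X = 5291 − 1375 = 3915 kg O₂/d.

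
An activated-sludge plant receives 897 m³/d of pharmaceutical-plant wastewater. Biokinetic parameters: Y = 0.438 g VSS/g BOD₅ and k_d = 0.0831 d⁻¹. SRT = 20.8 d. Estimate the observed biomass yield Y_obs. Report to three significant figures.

The observed yield is Y_obs = Y/(1 + k_d·θ_c) = 0.438 / (1 + 0.0831 × 20.8) = 0.438 / 2.728 = 0.1605 g VSS per g BOD₅ removed.

Y_obs ≈ 0.161 g VSS/g BOD₅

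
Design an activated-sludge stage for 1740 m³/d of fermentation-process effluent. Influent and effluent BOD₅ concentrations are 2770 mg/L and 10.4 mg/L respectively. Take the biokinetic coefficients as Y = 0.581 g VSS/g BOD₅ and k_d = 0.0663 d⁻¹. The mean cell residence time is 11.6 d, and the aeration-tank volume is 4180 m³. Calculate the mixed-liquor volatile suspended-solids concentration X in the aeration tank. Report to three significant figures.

From V·X·(1 + k_d·θ_c) = Y·Q·(S₀ − S)·θ_c: X = 0.581 × 1740 × (2770 − 10.4) × 11.6 / [4180 × (1 + 0.0663 × 11.6)] = 4376 mg/L.

X ≈ 4380 mg/L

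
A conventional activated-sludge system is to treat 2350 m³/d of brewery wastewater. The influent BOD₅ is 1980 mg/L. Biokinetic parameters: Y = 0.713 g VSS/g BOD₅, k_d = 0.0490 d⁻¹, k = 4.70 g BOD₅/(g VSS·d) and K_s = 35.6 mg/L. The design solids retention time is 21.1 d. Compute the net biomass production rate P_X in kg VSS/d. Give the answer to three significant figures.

For a completely mixed reactor with recycle the Lawrence–McCarty relation gives S = K_s·(1 + k_d·θ_c) / [θ_c·(Y·k − k_d) − 1] = 35.6 × (1 + 0.0490 × 21.1) / [21.1 × (0.713 × 4.70 − 0.0490) − 1] = 72.41 / 68.67 = 1.054 mg/L.
Observed yield with endogenous decay: Y_obs = Y / (1 + k_d·θ_c) = 0.713 / (1 + 0.0490 × 21.1) = 0.713 / 2.034 = 0.3506 g VSS/g BOD₅.
ΔS = 1980 − 1.05 = 1979 mg/L, so the substrate removal rate is 2350 × 1979/1000 = 4651 kg BOD₅/d.
P_X = Y_obs · Q(S₀ − S) = 0.3506 × 4651 = 1630 kg VSS/d.

P_X ≈ 1630 kg VSS/d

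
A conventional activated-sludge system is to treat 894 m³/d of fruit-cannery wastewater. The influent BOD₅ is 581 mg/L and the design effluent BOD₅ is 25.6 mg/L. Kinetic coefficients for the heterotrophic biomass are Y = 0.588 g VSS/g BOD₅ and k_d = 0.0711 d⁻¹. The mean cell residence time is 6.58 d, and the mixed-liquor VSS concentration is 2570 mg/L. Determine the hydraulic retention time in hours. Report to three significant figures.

From the SRT design equation V = Y Q (S₀−S) θ_c / [X (1 + k_d θ_c)] = 0.588 × 894 × (581 − 25.6) × 6.58 / [2570 × (1 + 0.0711 × 6.58)] = 1.92×10^6 / 3772 = 509.3 m³.
HRT = V/Q = 509.3 m³ / 894 m³·d⁻¹ = 0.5696 d × 24 = 13.67 h.

τ ≈ 13.7 h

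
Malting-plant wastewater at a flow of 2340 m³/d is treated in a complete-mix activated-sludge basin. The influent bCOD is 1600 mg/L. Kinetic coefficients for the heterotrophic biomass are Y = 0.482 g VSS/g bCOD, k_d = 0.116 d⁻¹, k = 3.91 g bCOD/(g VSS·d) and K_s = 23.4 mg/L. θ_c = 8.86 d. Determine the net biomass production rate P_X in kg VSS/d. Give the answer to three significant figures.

P_X ≈ 888 kg VSS/d

Effluent substrate depends only on kinetics and SRT: S = K_s(1 + k_d θ_c) / [θ_c(Yk − k_d) − 1] = 23.4 × (1 + 0.116 × 8.86) / [8.86 × (0.482 × 3.91 − 0.116) − 1] = 47.45 / 14.67 = 3.234 mg/L.
Correct the yield for decay: Y_obs = Y/(1 + k_d θ_c) = 0.482 / (1 + 0.116 × 8.86) = 0.482 / 2.028 = 0.2377.
Mass of bCOD removed per day: Q(S₀ − S) = 2340 × 1597 g/m³ = 3736 kg/d.
Net biomass production P_X = Y_obs × Q·(S₀ − S) = 0.2377 × 3736 = 888.2 kg VSS/d.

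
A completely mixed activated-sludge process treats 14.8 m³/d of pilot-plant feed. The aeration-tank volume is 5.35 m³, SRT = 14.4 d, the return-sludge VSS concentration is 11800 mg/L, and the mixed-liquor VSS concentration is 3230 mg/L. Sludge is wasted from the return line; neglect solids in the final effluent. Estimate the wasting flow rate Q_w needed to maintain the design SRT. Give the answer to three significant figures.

Q_w = (V·X)/(θ_c X_r) = 5.350 × 3230 / (14.4 × 11800) = 0.1017 m³/d.

Q_w ≈ 0.102 m³/d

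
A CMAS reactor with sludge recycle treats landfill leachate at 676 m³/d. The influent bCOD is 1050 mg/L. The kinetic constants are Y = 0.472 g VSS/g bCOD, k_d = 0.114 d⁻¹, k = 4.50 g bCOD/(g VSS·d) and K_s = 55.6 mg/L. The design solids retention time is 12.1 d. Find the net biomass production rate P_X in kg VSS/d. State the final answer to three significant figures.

P_X ≈ 140 kg VSS/d

From the Monod/SRT balance for a CMAS, S = K_s·(1+k_d θ_c)/[θ_c·(Y k − k_d) − 1] = 55.6 × (1 + 0.114 × 12.1) / [12.1 × (0.472 × 4.50 − 0.114) − 1] = 132.3 / 23.32 = 5.673 mg/L.
Y_obs = Y / (1 + k_d θ_c) = 0.472 / (1 + 0.114 × 12.1) = 0.472 / 2.379 = 0.1984.
Q·(S₀ − S) = 676 × (1050 − 5.67) × 10⁻³ = 706.0 kg/d removed.
So the net sludge growth is P_X = 0.1984 × 706.0 = 140.0 kg VSS/d.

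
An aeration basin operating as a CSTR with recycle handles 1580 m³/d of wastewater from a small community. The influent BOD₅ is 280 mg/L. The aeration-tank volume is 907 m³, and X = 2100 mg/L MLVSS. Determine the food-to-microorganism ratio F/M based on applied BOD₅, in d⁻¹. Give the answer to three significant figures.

F/M = Q·S₀ / (V·X) = 1580 × 280 / (907.0 × 2100) = 0.2323 g BOD₅·(g VSS·d)⁻¹.

F/M ≈ 0.232 d⁻¹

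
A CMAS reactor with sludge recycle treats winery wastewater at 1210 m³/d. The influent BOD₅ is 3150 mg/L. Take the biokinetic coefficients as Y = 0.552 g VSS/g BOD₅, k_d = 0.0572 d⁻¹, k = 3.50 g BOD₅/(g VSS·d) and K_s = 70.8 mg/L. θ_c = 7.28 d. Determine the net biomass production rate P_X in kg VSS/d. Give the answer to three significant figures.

Effluent substrate depends only on kinetics and SRT: S = K_s(1 + k_d θ_c) / [θ_c(Yk − k_d) − 1] = 70.8 × (1 + 0.0572 × 7.28) / [7.28 × (0.552 × 3.50 − 0.0572) − 1] = 100.3 / 12.65 = 7.928 mg/L.
Observed yield with endogenous decay: Y_obs = Y / (1 + k_d·θ_c) = 0.552 / (1 + 0.0572 × 7.28) = 0.552 / 1.416 = 0.3897 g VSS/g BOD₅.
Mass of BOD₅ removed per day: Q(S₀ − S) = 1210 × 3142 g/m³ = 3802 kg/d.
Net biomass production P_X = Y_obs × Q·(S₀ − S) = 0.3897 × 3802 = 1482 kg VSS/d.

P_X ≈ 1480 kg VSS/d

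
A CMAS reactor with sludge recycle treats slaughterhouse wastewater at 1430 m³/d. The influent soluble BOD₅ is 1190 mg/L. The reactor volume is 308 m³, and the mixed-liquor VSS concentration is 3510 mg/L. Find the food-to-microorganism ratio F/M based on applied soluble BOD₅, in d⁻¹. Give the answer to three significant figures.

F/M ≈ 1.57 d⁻¹

F/M = Q·S₀ / (V·X) = 1430 × 1190 / (308.0 × 3510) = 1.574 g soluble BOD₅·(g VSS·d)⁻¹.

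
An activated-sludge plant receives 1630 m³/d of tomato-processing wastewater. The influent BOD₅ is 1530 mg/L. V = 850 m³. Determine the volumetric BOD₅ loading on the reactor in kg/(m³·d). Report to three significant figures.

L_v = Q S₀ / V = 1630 × 1530 × 10⁻³ / 850.0 = 2.934 kg/(m³·d).

L_v ≈ 2.93 kg BOD₅/(m³·d)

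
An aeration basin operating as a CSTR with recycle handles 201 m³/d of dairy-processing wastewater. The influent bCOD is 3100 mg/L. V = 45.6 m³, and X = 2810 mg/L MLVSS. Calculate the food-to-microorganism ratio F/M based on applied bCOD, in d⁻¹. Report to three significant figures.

F/M = applied load / biomass = Q·S₀/(V·X) = 201 × 3100 / (45.60 × 2810) = 4.863 d⁻¹.

F/M ≈ 4.86 d⁻¹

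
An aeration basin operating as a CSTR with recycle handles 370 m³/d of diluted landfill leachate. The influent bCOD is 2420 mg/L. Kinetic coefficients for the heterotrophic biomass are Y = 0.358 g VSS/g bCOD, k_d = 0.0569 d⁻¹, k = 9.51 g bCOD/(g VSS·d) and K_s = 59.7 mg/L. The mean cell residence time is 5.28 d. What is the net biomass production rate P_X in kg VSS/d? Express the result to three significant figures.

For a completely mixed reactor with recycle the Lawrence–McCarty relation gives S = K_s·(1 + k_d·θ_c) / [θ_c·(Y·k − k_d) − 1] = 59.7 × (1 + 0.0569 × 5.28) / [5.28 × (0.358 × 9.51 − 0.0569) − 1] = 77.64 / 16.68 = 4.656 mg/L.
Correct the yield for decay: Y_obs = Y/(1 + k_d θ_c) = 0.358 / (1 + 0.0569 × 5.28) = 0.358 / 1.300 = 0.2753.
Mass of bCOD removed per day: Q(S₀ − S) = 370 × 2415 g/m³ = 893.7 kg/d.
So the net sludge growth is P_X = 0.2753 × 893.7 = 246.0 kg VSS/d.

P_X ≈ 246 kg VSS/d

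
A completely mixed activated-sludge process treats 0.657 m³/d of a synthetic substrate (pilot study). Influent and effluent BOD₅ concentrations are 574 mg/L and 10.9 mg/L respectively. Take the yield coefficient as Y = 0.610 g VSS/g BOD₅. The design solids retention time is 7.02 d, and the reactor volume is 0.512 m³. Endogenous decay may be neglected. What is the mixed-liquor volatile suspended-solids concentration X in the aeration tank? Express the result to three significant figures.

Without decay, X = Y Q (S₀−S) θ_c / V = 0.610 × 0.657 × (574 − 10.9) × 7.02 / 0.512 = 3094 mg/L.

X ≈ 3090 mg/L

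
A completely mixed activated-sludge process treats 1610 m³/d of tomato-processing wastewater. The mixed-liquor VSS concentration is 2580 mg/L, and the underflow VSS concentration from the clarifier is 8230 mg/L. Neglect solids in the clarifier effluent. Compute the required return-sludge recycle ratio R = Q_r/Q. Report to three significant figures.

R = Q_r/Q = X/(X_r − X) = 2580 / (8230 − 2580) = 0.4566.

R ≈ 0.457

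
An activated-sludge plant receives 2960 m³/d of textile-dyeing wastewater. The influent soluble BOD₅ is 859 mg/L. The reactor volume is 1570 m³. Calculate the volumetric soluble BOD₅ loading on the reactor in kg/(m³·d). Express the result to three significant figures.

L_v ≈ 1.62 kg soluble BOD₅/(m³·d)

L_v = Q S₀ / V = 2960 × 859 × 10⁻³ / 1570 = 1.620 kg/(m³·d).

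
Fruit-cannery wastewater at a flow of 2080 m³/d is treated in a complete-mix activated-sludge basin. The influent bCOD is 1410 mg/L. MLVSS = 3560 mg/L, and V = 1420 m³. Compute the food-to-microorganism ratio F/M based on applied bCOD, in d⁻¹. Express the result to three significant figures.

F/M ≈ 0.580 d⁻¹

F/M = Q·S₀ / (V·X) = 2080 × 1410 / (1420 × 3560) = 0.5802 g bCOD·(g VSS·d)⁻¹.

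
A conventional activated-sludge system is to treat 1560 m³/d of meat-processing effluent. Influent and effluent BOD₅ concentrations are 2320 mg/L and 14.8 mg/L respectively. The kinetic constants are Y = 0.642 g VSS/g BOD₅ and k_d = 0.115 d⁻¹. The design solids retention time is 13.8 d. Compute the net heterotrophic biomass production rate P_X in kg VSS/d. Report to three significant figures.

Correct the yield for decay: Y_obs = Y/(1 + k_d θ_c) = 0.642 / (1 + 0.115 × 13.8) = 0.642 / 2.587 = 0.2482.
ΔS = 2320 − 14.8 = 2305 mg/L, so the substrate removal rate is 1560 × 2305/1000 = 3596 kg BOD₅/d.
Biomass produced: P_X = Y_obs·Q·ΔS = 0.2482 × 3596 ≈ 892.4 kg VSS/d.

P_X ≈ 892 kg VSS/d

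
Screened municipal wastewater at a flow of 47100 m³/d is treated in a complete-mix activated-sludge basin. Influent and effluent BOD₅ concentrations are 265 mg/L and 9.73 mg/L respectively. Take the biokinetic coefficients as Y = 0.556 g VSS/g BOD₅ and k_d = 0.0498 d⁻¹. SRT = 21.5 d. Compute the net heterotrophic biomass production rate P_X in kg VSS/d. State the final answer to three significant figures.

P_X ≈ 3230 kg VSS/d

Observed yield with endogenous decay: Y_obs = Y / (1 + k_d·θ_c) = 0.556 / (1 + 0.0498 × 21.5) = 0.556 / 2.071 = 0.2685 g VSS/g BOD₅.
ΔS = 265 − 9.73 = 255.3 mg/L, so the substrate removal rate is 47100 × 255.3/1000 = 12023 kg BOD₅/d.
So the net sludge growth is P_X = 0.2685 × 12023 = 3228 kg VSS/d.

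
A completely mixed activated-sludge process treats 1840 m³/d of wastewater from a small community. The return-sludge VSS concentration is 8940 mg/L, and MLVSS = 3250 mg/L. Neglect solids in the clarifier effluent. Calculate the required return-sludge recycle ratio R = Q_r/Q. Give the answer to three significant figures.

R ≈ 0.571

R = Q_r/Q = X/(X_r − X) = 3250 / (8940 − 3250) = 0.5712.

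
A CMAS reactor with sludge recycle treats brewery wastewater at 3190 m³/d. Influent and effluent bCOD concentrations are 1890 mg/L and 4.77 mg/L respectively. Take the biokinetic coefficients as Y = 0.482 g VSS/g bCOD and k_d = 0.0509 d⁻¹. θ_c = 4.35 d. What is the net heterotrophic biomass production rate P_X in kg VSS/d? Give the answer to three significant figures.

P_X ≈ 2370 kg VSS/d

Correct the yield for decay: Y_obs = Y/(1 + k_d θ_c) = 0.482 / (1 + 0.0509 × 4.35) = 0.482 / 1.221 = 0.3946.
Mass of bCOD removed per day: Q(S₀ − S) = 3190 × 1885 g/m³ = 6014 kg/d.
So the net sludge growth is P_X = 0.3946 × 6014 = 2373 kg VSS/d.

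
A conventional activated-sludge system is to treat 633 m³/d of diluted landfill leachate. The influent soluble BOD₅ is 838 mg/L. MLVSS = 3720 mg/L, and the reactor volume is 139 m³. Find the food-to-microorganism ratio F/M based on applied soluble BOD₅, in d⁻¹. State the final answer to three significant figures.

Food-to-microorganism ratio F/M = Q S₀ / (V X) = 633 × 838 / (139.0 × 3720) = 1.026 d⁻¹.

F/M ≈ 1.03 d⁻¹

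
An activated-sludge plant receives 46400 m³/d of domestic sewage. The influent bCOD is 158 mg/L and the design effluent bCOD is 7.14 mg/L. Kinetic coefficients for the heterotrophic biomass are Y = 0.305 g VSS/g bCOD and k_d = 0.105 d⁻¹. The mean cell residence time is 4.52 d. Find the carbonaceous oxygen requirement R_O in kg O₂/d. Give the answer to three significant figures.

The observed yield is Y_obs = Y/(1 + k_d·θ_c) = 0.305 / (1 + 0.105 × 4.52) = 0.305 / 1.475 = 0.2068 g VSS per g bCOD removed.
ΔS = 158 − 7.14 = 150.9 mg/L, so the substrate removal rate is 46400 × 150.9/1000 = 7000 kg bCOD/d.
P_X = Y_obs·Q·(S₀ − S) = 0.2068 × 7000 = 1448 kg VSS/d.
Carbonaceous O₂ demand = substrate oxidised − cell-mass equivalent = 7000 − 1.42 × 1448 = 4944 kg O₂/d.

R_O ≈ 4940 kg O₂/d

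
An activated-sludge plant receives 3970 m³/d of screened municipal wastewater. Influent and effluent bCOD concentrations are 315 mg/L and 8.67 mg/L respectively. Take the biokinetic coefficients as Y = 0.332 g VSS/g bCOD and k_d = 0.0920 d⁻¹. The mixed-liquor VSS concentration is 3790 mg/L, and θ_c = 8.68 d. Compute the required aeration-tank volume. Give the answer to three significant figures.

From the SRT design equation V = Y Q (S₀−S) θ_c / [X (1 + k_d θ_c)] = 0.332 × 3970 × (315 − 8.67) × 8.68 / [3790 × (1 + 0.0920 × 8.68)] = 3.5×10^6 / 6817 = 514.1 m³.

V ≈ 514 m³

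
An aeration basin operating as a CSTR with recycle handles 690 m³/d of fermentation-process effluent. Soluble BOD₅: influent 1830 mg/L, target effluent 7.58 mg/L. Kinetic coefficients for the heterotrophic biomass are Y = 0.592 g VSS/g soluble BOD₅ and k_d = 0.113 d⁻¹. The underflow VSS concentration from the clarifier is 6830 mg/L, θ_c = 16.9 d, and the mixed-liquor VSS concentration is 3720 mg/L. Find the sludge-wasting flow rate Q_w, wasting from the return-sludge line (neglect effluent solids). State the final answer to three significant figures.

Steady-state biomass mass balance: V·X·(1 + k_d·θ_c) = Y·Q·(S₀ − S)·θ_c, so V = 0.592 × 690 × (1830 − 7.58) × 16.9 / [3720 × (1 + 0.113 × 16.9)] = 1.26×10^7 / 10824 = 1162 m³.
Q_w = (V·X)/(θ_c X_r) = 1162 × 3720 / (16.9 × 6830) = 37.46 m³/d.

Q_w ≈ 37.5 m³/d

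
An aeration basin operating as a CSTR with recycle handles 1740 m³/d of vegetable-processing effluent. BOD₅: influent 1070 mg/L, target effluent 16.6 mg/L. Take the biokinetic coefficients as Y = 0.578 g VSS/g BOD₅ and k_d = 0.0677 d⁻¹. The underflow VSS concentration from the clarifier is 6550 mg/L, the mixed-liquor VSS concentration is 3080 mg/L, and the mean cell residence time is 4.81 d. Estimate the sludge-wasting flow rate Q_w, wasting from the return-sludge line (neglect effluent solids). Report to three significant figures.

Steady-state biomass mass balance: V·X·(1 + k_d·θ_c) = Y·Q·(S₀ − S)·θ_c, so V = 0.578 × 1740 × (1070 − 16.6) × 4.81 / [3080 × (1 + 0.0677 × 4.81)] = 5.1×10^6 / 4083 = 1248 m³.
Q_w = (V·X)/(θ_c X_r) = 1248 × 3080 / (4.81 × 6550) = 122.0 m³/d.

Q_w ≈ 122 m³/d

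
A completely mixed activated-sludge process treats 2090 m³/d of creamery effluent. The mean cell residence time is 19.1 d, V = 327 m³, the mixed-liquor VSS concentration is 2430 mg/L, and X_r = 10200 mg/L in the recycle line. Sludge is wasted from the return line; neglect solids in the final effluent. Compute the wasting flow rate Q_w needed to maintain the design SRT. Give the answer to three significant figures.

Q_w ≈ 4.08 m³/d

Wasting from the return line (neglecting effluent solids): Q_w = V·X / (θ_c·X_r) = 327.0 × 2430 / (19.1 × 10200) = 4.079 m³/d.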